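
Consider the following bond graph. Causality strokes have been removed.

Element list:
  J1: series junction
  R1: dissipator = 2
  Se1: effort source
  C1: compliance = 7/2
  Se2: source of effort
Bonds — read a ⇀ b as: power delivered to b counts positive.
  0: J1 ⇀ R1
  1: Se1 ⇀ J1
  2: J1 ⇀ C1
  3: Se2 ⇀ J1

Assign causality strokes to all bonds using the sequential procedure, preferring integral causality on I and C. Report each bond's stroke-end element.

b0 →R1
b1 →J1
b2 →J1
b3 →J1

b1 stroke at J1  (Se1 fixes effort; stroke away)
b3 stroke at J1  (source Se2 imposes e)
b2 stroke at J1  (C1 outputs effort q/C1)
b0 stroke at R1  (closing 1-jn rule on J1)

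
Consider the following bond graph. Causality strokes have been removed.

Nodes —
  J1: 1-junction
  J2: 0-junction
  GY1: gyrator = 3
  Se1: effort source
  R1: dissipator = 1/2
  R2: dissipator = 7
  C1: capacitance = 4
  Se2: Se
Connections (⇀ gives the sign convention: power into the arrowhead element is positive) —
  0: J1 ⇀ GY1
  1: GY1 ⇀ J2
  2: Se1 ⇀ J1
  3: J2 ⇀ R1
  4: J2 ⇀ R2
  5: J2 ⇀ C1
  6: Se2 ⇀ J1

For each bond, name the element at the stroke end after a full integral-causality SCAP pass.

bond 2 |J1  (Se1: effort source, stroke at far end)
bond 6 |J1  (Se2 (Se) sets effort on bond)
bond 0 |GY1  (only one flow-in slot at J1)
bond 1 |GY1  (GY1 both-in/both-out from 0)
bond 5 |J2  (C1 integral (e out))
bond 3 |R1  (J2 effort already set via bond 5)
bond 4 |R2  (J2 effort already set via bond 5)

b0 |GY1
b1 |GY1
b2 |J1
b3 |R1
b4 |R2
b5 |J2
b6 |J1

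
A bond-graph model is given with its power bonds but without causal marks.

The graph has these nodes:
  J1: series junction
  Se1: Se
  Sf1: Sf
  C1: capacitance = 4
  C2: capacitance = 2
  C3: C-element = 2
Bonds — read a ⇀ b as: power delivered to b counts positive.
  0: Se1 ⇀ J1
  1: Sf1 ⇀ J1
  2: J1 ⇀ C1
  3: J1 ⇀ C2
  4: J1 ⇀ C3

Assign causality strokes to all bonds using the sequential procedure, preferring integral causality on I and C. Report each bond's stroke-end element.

bond 0 |J1
bond 1 |Sf1
bond 2 |J1
bond 3 |J1
bond 4 |J1

b0 →J1  (Se1 fixes effort; stroke away)
b1 →Sf1  (source Sf1 imposes f)
b2 →J1  (J1 flow already set via bond 1)
b3 →J1  (1-jn J1 has f-setter on 1)
b4 →J1  (J1 flow already set via bond 1)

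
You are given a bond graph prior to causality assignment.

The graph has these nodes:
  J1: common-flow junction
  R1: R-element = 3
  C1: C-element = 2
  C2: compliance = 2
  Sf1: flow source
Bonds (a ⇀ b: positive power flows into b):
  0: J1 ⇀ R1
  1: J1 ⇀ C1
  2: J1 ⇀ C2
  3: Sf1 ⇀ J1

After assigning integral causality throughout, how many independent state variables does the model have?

2  (C1, C2 all integral)

β3 stroke at Sf1  (Sf1 (Sf) sets flow on bond)
β0 stroke at J1  (1-jn J1 has f-setter on 3)
β1 stroke at J1  (J1 flow already set via bond 3)
β2 stroke at J1  (J1 flow already set via bond 3)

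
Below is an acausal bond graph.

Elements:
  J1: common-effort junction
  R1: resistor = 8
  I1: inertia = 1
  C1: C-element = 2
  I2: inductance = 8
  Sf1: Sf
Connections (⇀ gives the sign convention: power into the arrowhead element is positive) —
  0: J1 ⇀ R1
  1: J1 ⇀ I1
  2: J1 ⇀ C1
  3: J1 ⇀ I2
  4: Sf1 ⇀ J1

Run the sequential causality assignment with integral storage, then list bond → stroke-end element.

b0 stroke at R1
b1 stroke at I1
b2 stroke at J1
b3 stroke at I2
b4 stroke at Sf1

β4 →Sf1  (Sf1: flow source, stroke at near end)
β1 →I1  (I1 outputs flow p/I1)
β2 →J1  (C1 outputs effort q/C1)
β0 →R1  (J1: bond 2 brought effort, rest push out)
β3 →I2  (0-jn J1 has e-setter on 2)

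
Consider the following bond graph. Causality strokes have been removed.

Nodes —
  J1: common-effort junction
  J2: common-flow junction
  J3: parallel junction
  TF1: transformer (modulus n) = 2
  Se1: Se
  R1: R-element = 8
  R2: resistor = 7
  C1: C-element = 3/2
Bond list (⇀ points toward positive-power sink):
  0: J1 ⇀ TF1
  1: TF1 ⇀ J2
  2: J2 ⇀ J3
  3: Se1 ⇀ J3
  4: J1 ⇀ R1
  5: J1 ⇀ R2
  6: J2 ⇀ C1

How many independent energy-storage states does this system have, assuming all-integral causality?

#3 stroke→J3  (source Se1 imposes e)
#2 stroke→J2  (J3: bond 3 brought effort, rest push out)
#6 stroke→J2  (prefer integral on C1)
#1 stroke→TF1  (closing 1-jn rule on J2)
#0 stroke→J1  (TF1: transformer flips bond 1)
#4 stroke→R1  (J1: bond 0 brought effort, rest push out)
#5 stroke→R2  (0-jn J1 has e-setter on 0)

1  (C1 all integral)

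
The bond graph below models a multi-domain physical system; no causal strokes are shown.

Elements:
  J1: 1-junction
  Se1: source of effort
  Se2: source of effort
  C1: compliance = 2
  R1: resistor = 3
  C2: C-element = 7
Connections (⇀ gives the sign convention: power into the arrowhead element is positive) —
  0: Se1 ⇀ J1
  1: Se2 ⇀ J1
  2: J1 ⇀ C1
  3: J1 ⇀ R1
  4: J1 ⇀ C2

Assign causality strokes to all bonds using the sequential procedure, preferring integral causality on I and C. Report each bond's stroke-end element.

b0 |J1
b1 |J1
b2 |J1
b3 |R1
b4 |J1

β0 |J1  (Se1 (Se) sets effort on bond)
β1 |J1  (Se2: effort source, stroke at far end)
β2 |J1  (C1 integral (e out))
β4 |J1  (prefer integral on C2)
β3 |R1  (J1: last free bond brings flow in)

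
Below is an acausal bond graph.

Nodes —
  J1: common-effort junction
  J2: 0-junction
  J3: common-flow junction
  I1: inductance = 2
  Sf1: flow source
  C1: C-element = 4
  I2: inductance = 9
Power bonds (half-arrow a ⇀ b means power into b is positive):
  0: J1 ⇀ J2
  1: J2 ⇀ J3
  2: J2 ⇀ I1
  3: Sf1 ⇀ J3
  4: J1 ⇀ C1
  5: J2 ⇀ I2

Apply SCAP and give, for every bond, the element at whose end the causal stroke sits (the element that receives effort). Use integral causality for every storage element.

β3 stroke→Sf1  (Sf1 fixes flow; stroke at Sf1)
β1 stroke→J3  (J3 flow already set via bond 3)
β2 stroke→I1  (I1 outputs flow p/I1)
β4 stroke→J1  (C1 integral (e out))
β0 stroke→J2  (common-e at J1 fixed by 4)
β5 stroke→I2  (0-jn J2 has e-setter on 0)

#0 stroke at J2
#1 stroke at J3
#2 stroke at I1
#3 stroke at Sf1
#4 stroke at J1
#5 stroke at I2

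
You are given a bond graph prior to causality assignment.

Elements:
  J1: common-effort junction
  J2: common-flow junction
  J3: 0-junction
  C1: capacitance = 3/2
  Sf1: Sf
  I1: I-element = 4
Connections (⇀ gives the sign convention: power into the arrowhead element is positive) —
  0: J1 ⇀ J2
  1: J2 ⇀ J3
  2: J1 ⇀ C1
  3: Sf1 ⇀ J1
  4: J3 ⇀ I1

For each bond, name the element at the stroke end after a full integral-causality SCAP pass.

#3 →Sf1  (source Sf1 imposes f)
#2 →J1  (C1 outputs effort q/C1)
#0 →J2  (J1: bond 2 brought effort, rest push out)
#1 →J3  (only one flow-in slot at J2)
#4 →I1  (0-jn J3 has e-setter on 1)

b0 →J2
b1 →J3
b2 →J1
b3 →Sf1
b4 →I1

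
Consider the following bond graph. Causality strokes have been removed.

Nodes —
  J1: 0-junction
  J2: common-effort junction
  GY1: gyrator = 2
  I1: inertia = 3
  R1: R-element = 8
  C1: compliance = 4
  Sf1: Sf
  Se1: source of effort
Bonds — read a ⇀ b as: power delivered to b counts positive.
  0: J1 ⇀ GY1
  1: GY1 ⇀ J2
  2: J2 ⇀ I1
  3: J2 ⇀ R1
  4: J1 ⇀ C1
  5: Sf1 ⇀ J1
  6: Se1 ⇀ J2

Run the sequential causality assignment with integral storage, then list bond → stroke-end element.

bond 5 |Sf1  (Sf1: flow source, stroke at near end)
bond 6 |J2  (Se1: effort source, stroke at far end)
bond 1 |GY1  (common-e at J2 fixed by 6)
bond 2 |I1  (J2: bond 6 brought effort, rest push out)
bond 3 |R1  (0-jn J2 has e-setter on 6)
bond 0 |GY1  (GY1: gyrator matches bond 1)
bond 4 |J1  (only one effort-in slot at J1)

β0 |GY1
β1 |GY1
β2 |I1
β3 |R1
β4 |J1
β5 |Sf1
β6 |J2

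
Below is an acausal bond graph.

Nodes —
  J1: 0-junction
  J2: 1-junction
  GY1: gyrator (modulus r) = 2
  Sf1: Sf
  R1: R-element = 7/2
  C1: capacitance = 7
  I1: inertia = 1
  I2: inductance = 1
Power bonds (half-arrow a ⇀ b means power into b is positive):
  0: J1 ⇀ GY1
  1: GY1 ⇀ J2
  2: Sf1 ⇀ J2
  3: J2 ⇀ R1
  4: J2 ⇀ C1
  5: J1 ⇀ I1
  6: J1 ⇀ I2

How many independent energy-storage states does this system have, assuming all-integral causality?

β2 stroke at Sf1  (Sf1: flow source, stroke at near end)
β1 stroke at J2  (J2: bond 2 brought flow, rest push out)
β3 stroke at J2  (J2 flow already set via bond 2)
β4 stroke at J2  (common-f at J2 fixed by 2)
β0 stroke at J1  (through GY1, causality inverts; strokes same side of GY1)
β5 stroke at I1  (0-jn J1 has e-setter on 0)
β6 stroke at I2  (J1: bond 0 brought effort, rest push out)

3  (C1, I1, I2 all integral)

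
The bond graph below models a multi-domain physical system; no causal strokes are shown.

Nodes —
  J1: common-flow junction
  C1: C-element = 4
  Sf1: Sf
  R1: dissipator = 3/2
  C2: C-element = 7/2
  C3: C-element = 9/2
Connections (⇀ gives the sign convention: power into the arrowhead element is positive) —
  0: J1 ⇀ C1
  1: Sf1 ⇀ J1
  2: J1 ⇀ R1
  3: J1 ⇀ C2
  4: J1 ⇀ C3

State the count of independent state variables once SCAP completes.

β1 |Sf1  (source Sf1 imposes f)
β0 |J1  (1-jn J1 has f-setter on 1)
β2 |J1  (J1: bond 1 brought flow, rest push out)
β3 |J1  (1-jn J1 has f-setter on 1)
β4 |J1  (1-jn J1 has f-setter on 1)

3  (C1, C2, C3 all integral)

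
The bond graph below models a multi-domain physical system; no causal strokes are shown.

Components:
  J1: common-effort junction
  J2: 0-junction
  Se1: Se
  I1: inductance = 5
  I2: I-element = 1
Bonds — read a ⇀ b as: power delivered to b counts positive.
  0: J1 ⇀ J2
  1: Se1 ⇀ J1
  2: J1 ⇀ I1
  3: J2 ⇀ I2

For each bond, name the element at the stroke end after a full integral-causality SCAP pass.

#1 stroke→J1  (Se1 (Se) sets effort on bond)
#0 stroke→J2  (J1: bond 1 brought effort, rest push out)
#2 stroke→I1  (0-jn J1 has e-setter on 1)
#3 stroke→I2  (common-e at J2 fixed by 0)

#0 →J2
#1 →J1
#2 →I1
#3 →I2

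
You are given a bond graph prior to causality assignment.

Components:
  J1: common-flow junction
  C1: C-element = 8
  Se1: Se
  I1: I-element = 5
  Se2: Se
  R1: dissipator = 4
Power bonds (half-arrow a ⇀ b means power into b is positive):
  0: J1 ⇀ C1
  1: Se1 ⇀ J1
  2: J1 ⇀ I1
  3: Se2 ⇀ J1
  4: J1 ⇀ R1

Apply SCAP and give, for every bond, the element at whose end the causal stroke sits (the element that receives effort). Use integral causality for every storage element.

bond 1 stroke→J1  (source Se1 imposes e)
bond 3 stroke→J1  (Se2 (Se) sets effort on bond)
bond 0 stroke→J1  (C1 outputs effort q/C1)
bond 2 stroke→I1  (I1 integral (f out))
bond 4 stroke→J1  (common-f at J1 fixed by 2)

bond 0 stroke at J1
bond 1 stroke at J1
bond 2 stroke at I1
bond 3 stroke at J1
bond 4 stroke at J1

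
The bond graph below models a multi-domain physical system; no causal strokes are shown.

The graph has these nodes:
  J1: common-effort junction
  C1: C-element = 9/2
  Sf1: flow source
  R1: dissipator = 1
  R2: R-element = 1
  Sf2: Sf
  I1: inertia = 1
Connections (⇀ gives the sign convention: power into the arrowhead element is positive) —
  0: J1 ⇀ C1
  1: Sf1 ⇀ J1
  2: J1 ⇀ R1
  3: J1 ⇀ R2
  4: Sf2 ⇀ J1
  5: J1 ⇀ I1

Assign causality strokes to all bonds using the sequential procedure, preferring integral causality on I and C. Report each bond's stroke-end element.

b0 stroke→J1
b1 stroke→Sf1
b2 stroke→R1
b3 stroke→R2
b4 stroke→Sf2
b5 stroke→I1

β1 stroke at Sf1  (Sf1 (Sf) sets flow on bond)
β4 stroke at Sf2  (Sf2 fixes flow; stroke at Sf2)
β0 stroke at J1  (C1: C, integral causality)
β2 stroke at R1  (common-e at J1 fixed by 0)
β3 stroke at R2  (0-jn J1 has e-setter on 0)
β5 stroke at I1  (0-jn J1 has e-setter on 0)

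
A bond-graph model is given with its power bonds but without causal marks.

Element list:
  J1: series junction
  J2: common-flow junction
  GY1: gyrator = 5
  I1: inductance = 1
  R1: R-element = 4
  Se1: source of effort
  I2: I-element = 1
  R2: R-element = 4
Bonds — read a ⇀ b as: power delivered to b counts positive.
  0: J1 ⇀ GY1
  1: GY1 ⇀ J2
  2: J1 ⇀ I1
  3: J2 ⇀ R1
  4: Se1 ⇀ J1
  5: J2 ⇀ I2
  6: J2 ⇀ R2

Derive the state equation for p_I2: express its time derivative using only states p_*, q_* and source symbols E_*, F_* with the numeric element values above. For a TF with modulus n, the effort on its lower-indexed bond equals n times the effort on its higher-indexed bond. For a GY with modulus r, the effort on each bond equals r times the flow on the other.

β4 |J1  (Se1 fixes effort; stroke away)
β2 |I1  (I1 integral (f out))
β0 |J1  (J1: bond 2 brought flow, rest push out)
β1 |J2  (GY GY1: same side as bond 0)
β5 |I2  (I2 integral (f out))
β3 |J2  (J2: bond 5 brought flow, rest push out)
β6 |J2  (1-jn J2 has f-setter on 5)

dp_I2/dt = 5*p_I1 - 8*p_I2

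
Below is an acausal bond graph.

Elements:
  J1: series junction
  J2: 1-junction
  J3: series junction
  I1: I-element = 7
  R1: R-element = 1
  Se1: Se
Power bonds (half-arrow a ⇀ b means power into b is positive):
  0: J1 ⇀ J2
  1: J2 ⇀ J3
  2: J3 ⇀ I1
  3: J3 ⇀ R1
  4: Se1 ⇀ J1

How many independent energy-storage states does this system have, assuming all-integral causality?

1  (I1 all integral)

b4 stroke at J1  (source Se1 imposes e)
b0 stroke at J2  (J1 needs exactly one f-in)
b1 stroke at J3  (only one flow-in slot at J2)
b2 stroke at I1  (I1: I, integral causality)
b3 stroke at J3  (1-jn J3 has f-setter on 2)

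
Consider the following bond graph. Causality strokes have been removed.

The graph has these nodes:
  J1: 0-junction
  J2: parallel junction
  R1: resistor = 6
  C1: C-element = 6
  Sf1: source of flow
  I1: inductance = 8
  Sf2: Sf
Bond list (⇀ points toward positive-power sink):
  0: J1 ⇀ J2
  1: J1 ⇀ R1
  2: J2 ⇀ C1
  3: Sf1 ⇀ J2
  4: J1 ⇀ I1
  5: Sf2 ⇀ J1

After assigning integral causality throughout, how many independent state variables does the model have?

β3 |Sf1  (Sf1 (Sf) sets flow on bond)
β5 |Sf2  (Sf2: flow source, stroke at near end)
β2 |J2  (prefer integral on C1)
β0 |J1  (0-jn J2 has e-setter on 2)
β1 |R1  (J1 effort already set via bond 0)
β4 |I1  (J1 effort already set via bond 0)

2  (C1, I1 all integral)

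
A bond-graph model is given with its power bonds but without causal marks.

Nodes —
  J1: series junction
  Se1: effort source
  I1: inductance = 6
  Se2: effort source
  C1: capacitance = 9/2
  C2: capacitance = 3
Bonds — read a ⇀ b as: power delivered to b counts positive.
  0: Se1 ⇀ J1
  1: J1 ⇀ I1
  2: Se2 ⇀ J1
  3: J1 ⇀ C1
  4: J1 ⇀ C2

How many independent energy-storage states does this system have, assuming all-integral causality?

3  (C1, C2, I1 all integral)

b0 stroke→J1  (Se1 fixes effort; stroke away)
b2 stroke→J1  (Se2: effort source, stroke at far end)
b1 stroke→I1  (I1 integral (f out))
b3 stroke→J1  (common-f at J1 fixed by 1)
b4 stroke→J1  (common-f at J1 fixed by 1)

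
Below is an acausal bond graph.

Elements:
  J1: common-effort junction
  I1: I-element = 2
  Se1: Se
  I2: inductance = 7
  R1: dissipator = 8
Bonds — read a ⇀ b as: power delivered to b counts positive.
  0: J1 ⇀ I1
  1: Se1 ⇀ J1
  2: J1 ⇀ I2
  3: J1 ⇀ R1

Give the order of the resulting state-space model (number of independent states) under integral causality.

bond 1 |J1  (Se1 (Se) sets effort on bond)
bond 0 |I1  (0-jn J1 has e-setter on 1)
bond 2 |I2  (J1 effort already set via bond 1)
bond 3 |R1  (J1 effort already set via bond 1)

2  (I1, I2 all integral)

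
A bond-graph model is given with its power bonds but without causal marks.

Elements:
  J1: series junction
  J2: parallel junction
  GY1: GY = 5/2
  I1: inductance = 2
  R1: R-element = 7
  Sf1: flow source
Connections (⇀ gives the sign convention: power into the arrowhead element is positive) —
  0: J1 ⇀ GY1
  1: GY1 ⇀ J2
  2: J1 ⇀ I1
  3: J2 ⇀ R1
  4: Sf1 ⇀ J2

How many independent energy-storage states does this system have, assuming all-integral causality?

1  (I1 all integral)

b4 |Sf1  (Sf1 fixes flow; stroke at Sf1)
b2 |I1  (I1 integral (f out))
b0 |J1  (1-jn J1 has f-setter on 2)
b1 |J2  (GY1 both-in/both-out from 0)
b3 |R1  (common-e at J2 fixed by 1)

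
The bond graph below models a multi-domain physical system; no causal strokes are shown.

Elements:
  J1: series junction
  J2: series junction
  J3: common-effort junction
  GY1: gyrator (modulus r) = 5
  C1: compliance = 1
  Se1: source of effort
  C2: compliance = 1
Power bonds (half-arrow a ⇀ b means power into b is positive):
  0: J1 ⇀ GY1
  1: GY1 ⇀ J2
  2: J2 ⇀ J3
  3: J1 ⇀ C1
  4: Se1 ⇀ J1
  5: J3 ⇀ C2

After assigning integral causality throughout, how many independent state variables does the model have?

bond 4 stroke→J1  (source Se1 imposes e)
bond 3 stroke→J1  (C1 integral (e out))
bond 0 stroke→GY1  (closing 1-jn rule on J1)
bond 1 stroke→GY1  (through GY1, causality inverts; strokes same side of GY1)
bond 2 stroke→J2  (1-jn J2 has f-setter on 1)
bond 5 stroke→J3  (J3 needs exactly one e-in)

2  (C1, C2 all integral)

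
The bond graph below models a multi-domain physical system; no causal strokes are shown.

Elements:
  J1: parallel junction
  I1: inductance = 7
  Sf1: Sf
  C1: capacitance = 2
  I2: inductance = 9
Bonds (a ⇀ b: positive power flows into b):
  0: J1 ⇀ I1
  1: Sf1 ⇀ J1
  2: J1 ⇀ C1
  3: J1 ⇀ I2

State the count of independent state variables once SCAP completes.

3  (C1, I1, I2 all integral)

β1 |Sf1  (Sf1: flow source, stroke at near end)
β0 |I1  (prefer integral on I1)
β2 |J1  (C1 integral (e out))
β3 |I2  (J1 effort already set via bond 2)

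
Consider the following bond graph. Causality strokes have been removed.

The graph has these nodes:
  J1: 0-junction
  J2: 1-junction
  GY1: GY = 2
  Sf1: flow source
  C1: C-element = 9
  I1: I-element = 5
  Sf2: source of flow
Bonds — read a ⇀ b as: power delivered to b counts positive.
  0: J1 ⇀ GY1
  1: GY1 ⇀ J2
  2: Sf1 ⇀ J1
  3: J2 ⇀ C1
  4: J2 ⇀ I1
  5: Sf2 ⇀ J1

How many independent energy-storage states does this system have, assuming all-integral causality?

β2 stroke at Sf1  (Sf1: flow source, stroke at near end)
β5 stroke at Sf2  (Sf2: flow source, stroke at near end)
β0 stroke at J1  (J1: last free bond brings effort in)
β1 stroke at J2  (GY1: gyrator matches bond 0)
β3 stroke at J2  (C1: C, integral causality)
β4 stroke at I1  (only one flow-in slot at J2)

2  (C1, I1 all integral)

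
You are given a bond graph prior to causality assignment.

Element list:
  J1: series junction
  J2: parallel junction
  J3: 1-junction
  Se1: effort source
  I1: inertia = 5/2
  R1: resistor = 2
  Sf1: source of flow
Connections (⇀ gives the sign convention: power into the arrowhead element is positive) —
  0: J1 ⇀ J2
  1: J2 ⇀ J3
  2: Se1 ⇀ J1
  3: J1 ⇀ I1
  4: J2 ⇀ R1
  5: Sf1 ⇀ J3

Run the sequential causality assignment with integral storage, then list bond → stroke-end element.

#0 |J1
#1 |J3
#2 |J1
#3 |I1
#4 |J2
#5 |Sf1

b2 →J1  (Se1: effort source, stroke at far end)
b5 →Sf1  (Sf1: flow source, stroke at near end)
b1 →J3  (1-jn J3 has f-setter on 5)
b3 →I1  (prefer integral on I1)
b0 →J1  (J1 flow already set via bond 3)
b4 →J2  (J2 needs exactly one e-in)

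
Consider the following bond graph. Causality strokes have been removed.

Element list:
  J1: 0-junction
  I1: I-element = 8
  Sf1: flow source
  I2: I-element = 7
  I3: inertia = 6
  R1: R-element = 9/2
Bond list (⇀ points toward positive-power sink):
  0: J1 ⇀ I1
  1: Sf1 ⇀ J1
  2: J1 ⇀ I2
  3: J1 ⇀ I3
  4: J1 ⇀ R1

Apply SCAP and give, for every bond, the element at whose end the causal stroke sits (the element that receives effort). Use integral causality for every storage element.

#1 →Sf1  (source Sf1 imposes f)
#0 →I1  (I1 integral (f out))
#2 →I2  (I2 integral (f out))
#3 →I3  (prefer integral on I3)
#4 →J1  (only one effort-in slot at J1)

bond 0 →I1
bond 1 →Sf1
bond 2 →I2
bond 3 →I3
bond 4 →J1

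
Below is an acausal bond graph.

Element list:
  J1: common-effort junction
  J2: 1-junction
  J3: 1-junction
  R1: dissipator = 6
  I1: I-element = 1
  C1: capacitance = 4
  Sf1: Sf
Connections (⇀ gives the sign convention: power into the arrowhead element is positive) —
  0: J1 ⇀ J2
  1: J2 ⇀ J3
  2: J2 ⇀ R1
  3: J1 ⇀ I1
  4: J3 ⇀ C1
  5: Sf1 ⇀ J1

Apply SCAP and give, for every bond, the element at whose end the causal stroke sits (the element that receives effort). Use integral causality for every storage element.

b0 stroke at J1
b1 stroke at J2
b2 stroke at J2
b3 stroke at I1
b4 stroke at J3
b5 stroke at Sf1

bond 5 stroke→Sf1  (Sf1 fixes flow; stroke at Sf1)
bond 3 stroke→I1  (prefer integral on I1)
bond 0 stroke→J1  (only one effort-in slot at J1)
bond 1 stroke→J2  (J2: bond 0 brought flow, rest push out)
bond 2 stroke→J2  (J2 flow already set via bond 0)
bond 4 stroke→J3  (common-f at J3 fixed by 1)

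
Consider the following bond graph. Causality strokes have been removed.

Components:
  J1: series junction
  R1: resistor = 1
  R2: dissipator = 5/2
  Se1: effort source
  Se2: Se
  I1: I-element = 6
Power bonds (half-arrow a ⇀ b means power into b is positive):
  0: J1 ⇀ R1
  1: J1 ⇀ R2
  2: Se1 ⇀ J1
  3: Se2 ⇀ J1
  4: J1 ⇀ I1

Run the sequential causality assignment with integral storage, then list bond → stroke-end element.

b0 →J1
b1 →J1
b2 →J1
b3 →J1
b4 →I1

b2 →J1  (Se1: effort source, stroke at far end)
b3 →J1  (Se2: effort source, stroke at far end)
b4 →I1  (prefer integral on I1)
b0 →J1  (J1: bond 4 brought flow, rest push out)
b1 →J1  (J1: bond 4 brought flow, rest push out)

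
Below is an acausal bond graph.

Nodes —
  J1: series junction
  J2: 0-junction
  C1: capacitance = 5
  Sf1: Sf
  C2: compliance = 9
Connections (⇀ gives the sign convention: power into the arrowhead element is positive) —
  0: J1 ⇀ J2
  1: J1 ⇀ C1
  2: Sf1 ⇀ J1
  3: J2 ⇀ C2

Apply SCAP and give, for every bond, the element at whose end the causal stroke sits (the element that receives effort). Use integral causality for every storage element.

bond 0 |J1
bond 1 |J1
bond 2 |Sf1
bond 3 |J2

β2 →Sf1  (Sf1 (Sf) sets flow on bond)
β0 →J1  (1-jn J1 has f-setter on 2)
β1 →J1  (common-f at J1 fixed by 2)
β3 →J2  (only one effort-in slot at J2)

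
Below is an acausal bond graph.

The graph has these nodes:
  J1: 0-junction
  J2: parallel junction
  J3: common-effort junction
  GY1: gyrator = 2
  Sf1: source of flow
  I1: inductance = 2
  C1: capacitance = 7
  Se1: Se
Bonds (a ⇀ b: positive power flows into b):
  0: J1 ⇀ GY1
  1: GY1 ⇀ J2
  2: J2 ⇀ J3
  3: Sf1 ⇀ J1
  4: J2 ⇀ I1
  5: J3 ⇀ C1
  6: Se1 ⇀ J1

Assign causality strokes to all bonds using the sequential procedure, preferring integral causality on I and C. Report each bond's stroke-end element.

b0 →GY1
b1 →GY1
b2 →J2
b3 →Sf1
b4 →I1
b5 →J3
b6 →J1

b3 →Sf1  (Sf1 (Sf) sets flow on bond)
b6 →J1  (Se1 fixes effort; stroke away)
b0 →GY1  (0-jn J1 has e-setter on 6)
b1 →GY1  (GY1 both-in/both-out from 0)
b4 →I1  (prefer integral on I1)
b2 →J2  (closing 0-jn rule on J2)
b5 →J3  (J3: last free bond brings effort in)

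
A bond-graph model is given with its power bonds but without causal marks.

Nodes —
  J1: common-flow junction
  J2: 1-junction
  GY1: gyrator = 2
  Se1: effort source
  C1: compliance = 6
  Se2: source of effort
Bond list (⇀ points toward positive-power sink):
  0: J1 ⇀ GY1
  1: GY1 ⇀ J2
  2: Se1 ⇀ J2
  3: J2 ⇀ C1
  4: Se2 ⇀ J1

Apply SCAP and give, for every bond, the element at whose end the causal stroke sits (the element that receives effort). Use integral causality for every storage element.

bond 0 stroke at GY1
bond 1 stroke at GY1
bond 2 stroke at J2
bond 3 stroke at J2
bond 4 stroke at J1

b2 →J2  (Se1 fixes effort; stroke away)
b4 →J1  (Se2 (Se) sets effort on bond)
b0 →GY1  (J1: last free bond brings flow in)
b1 →GY1  (through GY1, causality inverts; strokes same side of GY1)
b3 →J2  (J2: bond 1 brought flow, rest push out)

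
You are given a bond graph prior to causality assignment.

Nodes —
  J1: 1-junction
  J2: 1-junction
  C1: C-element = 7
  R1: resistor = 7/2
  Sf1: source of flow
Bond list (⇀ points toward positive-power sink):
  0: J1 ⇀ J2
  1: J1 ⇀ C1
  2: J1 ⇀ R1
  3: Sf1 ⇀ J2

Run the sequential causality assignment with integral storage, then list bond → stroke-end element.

bond 0 |J2
bond 1 |J1
bond 2 |J1
bond 3 |Sf1

#3 |Sf1  (Sf1: flow source, stroke at near end)
#0 |J2  (1-jn J2 has f-setter on 3)
#1 |J1  (J1 flow already set via bond 0)
#2 |J1  (J1: bond 0 brought flow, rest push out)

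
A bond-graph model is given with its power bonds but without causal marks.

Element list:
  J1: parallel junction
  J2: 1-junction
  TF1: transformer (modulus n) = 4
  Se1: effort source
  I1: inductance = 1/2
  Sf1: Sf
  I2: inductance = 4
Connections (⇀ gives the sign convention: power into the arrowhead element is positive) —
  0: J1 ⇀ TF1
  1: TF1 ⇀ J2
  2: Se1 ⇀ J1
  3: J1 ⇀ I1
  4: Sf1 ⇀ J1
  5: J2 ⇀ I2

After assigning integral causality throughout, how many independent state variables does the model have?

#2 |J1  (source Se1 imposes e)
#4 |Sf1  (Sf1 (Sf) sets flow on bond)
#0 |TF1  (J1: bond 2 brought effort, rest push out)
#3 |I1  (J1 effort already set via bond 2)
#1 |J2  (TF1: transformer flips bond 0)
#5 |I2  (J2: last free bond brings flow in)

2  (I1, I2 all integral)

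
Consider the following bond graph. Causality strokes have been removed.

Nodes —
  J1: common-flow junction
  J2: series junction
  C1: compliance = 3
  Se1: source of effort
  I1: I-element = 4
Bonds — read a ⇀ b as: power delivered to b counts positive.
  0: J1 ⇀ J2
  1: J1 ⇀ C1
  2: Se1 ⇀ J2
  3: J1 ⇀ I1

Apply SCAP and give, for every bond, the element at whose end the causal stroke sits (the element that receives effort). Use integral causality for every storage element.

b0 |J1
b1 |J1
b2 |J2
b3 |I1

bond 2 →J2  (source Se1 imposes e)
bond 0 →J1  (closing 1-jn rule on J2)
bond 1 →J1  (C1: C, integral causality)
bond 3 →I1  (closing 1-jn rule on J1)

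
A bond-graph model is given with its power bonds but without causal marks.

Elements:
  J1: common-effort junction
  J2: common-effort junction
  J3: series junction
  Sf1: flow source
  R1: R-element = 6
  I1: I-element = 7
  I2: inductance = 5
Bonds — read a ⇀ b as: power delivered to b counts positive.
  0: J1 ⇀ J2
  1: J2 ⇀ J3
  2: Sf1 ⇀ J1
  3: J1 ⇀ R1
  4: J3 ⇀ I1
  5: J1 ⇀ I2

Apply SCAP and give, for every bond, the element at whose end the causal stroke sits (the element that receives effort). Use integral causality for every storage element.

#2 |Sf1  (source Sf1 imposes f)
#4 |I1  (I1 outputs flow p/I1)
#1 |J3  (1-jn J3 has f-setter on 4)
#0 |J2  (J2 needs exactly one e-in)
#5 |I2  (I2: I, integral causality)
#3 |J1  (only one effort-in slot at J1)

#0 →J2
#1 →J3
#2 →Sf1
#3 →J1
#4 →I1
#5 →I2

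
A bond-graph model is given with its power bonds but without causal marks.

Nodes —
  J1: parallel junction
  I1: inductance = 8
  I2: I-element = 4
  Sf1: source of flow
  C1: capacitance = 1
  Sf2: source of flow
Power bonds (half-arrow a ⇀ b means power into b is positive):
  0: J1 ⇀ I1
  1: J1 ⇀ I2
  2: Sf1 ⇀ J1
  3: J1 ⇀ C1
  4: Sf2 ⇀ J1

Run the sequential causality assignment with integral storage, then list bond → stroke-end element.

#0 stroke→I1
#1 stroke→I2
#2 stroke→Sf1
#3 stroke→J1
#4 stroke→Sf2

#2 stroke at Sf1  (Sf1: flow source, stroke at near end)
#4 stroke at Sf2  (Sf2 (Sf) sets flow on bond)
#0 stroke at I1  (I1 outputs flow p/I1)
#1 stroke at I2  (I2 outputs flow p/I2)
#3 stroke at J1  (J1: last free bond brings effort in)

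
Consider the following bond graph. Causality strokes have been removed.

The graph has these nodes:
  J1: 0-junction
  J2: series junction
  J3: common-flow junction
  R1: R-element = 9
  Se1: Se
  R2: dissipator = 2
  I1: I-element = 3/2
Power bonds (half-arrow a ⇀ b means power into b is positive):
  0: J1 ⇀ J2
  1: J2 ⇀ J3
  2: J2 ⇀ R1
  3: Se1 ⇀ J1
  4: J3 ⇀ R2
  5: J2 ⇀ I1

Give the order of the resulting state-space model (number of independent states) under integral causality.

1  (I1 all integral)

β3 →J1  (Se1 (Se) sets effort on bond)
β0 →J2  (0-jn J1 has e-setter on 3)
β5 →I1  (I1: I, integral causality)
β1 →J2  (J2 flow already set via bond 5)
β2 →J2  (J2: bond 5 brought flow, rest push out)
β4 →J3  (J3 flow already set via bond 1)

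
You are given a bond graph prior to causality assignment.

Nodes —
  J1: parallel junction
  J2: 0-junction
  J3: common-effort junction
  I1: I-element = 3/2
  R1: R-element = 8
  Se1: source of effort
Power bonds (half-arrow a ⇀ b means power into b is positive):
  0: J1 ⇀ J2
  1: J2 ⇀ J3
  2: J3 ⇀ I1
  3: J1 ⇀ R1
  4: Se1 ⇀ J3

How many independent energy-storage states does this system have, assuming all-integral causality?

1  (I1 all integral)

b4 stroke→J3  (Se1: effort source, stroke at far end)
b1 stroke→J2  (J3 effort already set via bond 4)
b2 stroke→I1  (J3 effort already set via bond 4)
b0 stroke→J1  (J2: bond 1 brought effort, rest push out)
b3 stroke→R1  (0-jn J1 has e-setter on 0)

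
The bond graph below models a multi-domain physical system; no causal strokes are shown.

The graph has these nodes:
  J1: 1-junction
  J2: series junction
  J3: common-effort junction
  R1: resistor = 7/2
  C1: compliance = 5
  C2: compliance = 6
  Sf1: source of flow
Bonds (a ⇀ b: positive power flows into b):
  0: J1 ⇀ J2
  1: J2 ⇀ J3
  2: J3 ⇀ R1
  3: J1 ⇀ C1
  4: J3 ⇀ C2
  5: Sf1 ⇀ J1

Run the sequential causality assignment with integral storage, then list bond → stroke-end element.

b0 |J1
b1 |J2
b2 |R1
b3 |J1
b4 |J3
b5 |Sf1

β5 stroke→Sf1  (Sf1 fixes flow; stroke at Sf1)
β0 stroke→J1  (1-jn J1 has f-setter on 5)
β3 stroke→J1  (J1: bond 5 brought flow, rest push out)
β1 stroke→J2  (J2: bond 0 brought flow, rest push out)
β4 stroke→J3  (C2 outputs effort q/C2)
β2 stroke→R1  (0-jn J3 has e-setter on 4)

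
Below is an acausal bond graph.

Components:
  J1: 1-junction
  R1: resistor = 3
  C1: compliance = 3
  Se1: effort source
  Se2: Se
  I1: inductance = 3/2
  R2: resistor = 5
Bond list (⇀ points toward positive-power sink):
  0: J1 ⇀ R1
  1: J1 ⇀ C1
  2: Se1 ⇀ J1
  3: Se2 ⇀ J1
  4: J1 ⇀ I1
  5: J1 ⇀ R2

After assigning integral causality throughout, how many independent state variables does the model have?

2  (C1, I1 all integral)

#2 stroke at J1  (Se1 fixes effort; stroke away)
#3 stroke at J1  (Se2 fixes effort; stroke away)
#1 stroke at J1  (C1 outputs effort q/C1)
#4 stroke at I1  (I1 integral (f out))
#0 stroke at J1  (J1 flow already set via bond 4)
#5 stroke at J1  (common-f at J1 fixed by 4)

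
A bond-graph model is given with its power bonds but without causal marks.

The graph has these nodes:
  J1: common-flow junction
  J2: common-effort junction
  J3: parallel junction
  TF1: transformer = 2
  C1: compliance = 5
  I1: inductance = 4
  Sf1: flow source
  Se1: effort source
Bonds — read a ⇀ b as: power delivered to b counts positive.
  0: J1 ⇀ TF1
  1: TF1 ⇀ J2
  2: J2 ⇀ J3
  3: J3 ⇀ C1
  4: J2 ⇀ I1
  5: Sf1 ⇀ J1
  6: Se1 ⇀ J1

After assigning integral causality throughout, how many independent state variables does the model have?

2  (C1, I1 all integral)

b5 |Sf1  (Sf1: flow source, stroke at near end)
b6 |J1  (Se1 fixes effort; stroke away)
b0 |J1  (common-f at J1 fixed by 5)
b1 |TF1  (TF1 one-in-one-out from 0)
b3 |J3  (C1 outputs effort q/C1)
b2 |J2  (J3: bond 3 brought effort, rest push out)
b4 |I1  (0-jn J2 has e-setter on 2)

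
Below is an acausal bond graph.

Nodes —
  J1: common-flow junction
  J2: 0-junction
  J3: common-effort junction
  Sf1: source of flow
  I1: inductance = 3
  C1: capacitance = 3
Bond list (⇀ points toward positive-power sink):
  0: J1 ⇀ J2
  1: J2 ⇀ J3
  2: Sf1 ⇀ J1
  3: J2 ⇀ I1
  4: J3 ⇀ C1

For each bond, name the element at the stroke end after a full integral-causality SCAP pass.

bond 2 |Sf1  (Sf1: flow source, stroke at near end)
bond 0 |J1  (J1 flow already set via bond 2)
bond 3 |I1  (prefer integral on I1)
bond 1 |J2  (J2 needs exactly one e-in)
bond 4 |J3  (only one effort-in slot at J3)

β0 stroke at J1
β1 stroke at J2
β2 stroke at Sf1
β3 stroke at I1
β4 stroke at J3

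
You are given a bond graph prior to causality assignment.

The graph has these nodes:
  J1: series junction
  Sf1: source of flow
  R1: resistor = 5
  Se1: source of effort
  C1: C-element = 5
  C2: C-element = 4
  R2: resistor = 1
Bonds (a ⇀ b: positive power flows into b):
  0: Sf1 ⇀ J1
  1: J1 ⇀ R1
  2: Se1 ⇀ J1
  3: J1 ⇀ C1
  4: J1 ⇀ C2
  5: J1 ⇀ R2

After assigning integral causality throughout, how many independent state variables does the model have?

2  (C1, C2 all integral)

β0 stroke at Sf1  (Sf1 (Sf) sets flow on bond)
β2 stroke at J1  (Se1 (Se) sets effort on bond)
β1 stroke at J1  (J1: bond 0 brought flow, rest push out)
β3 stroke at J1  (J1 flow already set via bond 0)
β4 stroke at J1  (J1: bond 0 brought flow, rest push out)
β5 stroke at J1  (J1 flow already set via bond 0)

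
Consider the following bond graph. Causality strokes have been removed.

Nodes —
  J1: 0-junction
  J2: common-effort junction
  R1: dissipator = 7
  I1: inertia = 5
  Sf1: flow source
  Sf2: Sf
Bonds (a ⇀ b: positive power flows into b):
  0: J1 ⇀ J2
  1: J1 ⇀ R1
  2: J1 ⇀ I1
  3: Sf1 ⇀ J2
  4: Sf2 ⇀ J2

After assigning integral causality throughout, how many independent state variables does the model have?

1  (I1 all integral)

β3 |Sf1  (Sf1 (Sf) sets flow on bond)
β4 |Sf2  (Sf2 fixes flow; stroke at Sf2)
β0 |J2  (closing 0-jn rule on J2)
β2 |I1  (I1 outputs flow p/I1)
β1 |J1  (J1 needs exactly one e-in)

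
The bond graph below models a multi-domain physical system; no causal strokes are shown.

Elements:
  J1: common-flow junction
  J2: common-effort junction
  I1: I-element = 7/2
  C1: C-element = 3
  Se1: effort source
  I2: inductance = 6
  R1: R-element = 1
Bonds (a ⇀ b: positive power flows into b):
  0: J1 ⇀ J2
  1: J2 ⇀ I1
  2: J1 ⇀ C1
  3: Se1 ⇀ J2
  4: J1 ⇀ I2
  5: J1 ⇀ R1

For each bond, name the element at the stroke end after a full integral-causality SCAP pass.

b3 →J2  (Se1 fixes effort; stroke away)
b0 →J1  (0-jn J2 has e-setter on 3)
b1 →I1  (common-e at J2 fixed by 3)
b2 →J1  (C1: C, integral causality)
b4 →I2  (I2: I, integral causality)
b5 →J1  (J1: bond 4 brought flow, rest push out)

b0 |J1
b1 |I1
b2 |J1
b3 |J2
b4 |I2
b5 |J1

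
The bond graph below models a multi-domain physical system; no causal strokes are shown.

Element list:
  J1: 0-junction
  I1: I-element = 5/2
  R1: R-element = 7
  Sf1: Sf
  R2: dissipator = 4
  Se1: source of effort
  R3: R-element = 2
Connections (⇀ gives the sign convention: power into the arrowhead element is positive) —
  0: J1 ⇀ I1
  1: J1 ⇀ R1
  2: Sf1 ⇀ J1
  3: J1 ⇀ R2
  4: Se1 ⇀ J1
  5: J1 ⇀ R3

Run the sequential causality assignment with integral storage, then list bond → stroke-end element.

#0 stroke at I1
#1 stroke at R1
#2 stroke at Sf1
#3 stroke at R2
#4 stroke at J1
#5 stroke at R3

#2 |Sf1  (Sf1 fixes flow; stroke at Sf1)
#4 |J1  (Se1: effort source, stroke at far end)
#0 |I1  (common-e at J1 fixed by 4)
#1 |R1  (common-e at J1 fixed by 4)
#3 |R2  (J1 effort already set via bond 4)
#5 |R3  (J1: bond 4 brought effort, rest push out)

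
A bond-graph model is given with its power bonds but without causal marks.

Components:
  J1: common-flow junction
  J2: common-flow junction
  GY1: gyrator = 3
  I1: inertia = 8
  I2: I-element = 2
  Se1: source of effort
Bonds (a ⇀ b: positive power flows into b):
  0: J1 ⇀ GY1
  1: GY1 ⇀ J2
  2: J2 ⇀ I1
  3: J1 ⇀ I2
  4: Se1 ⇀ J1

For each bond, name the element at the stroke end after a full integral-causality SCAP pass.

β4 stroke at J1  (source Se1 imposes e)
β2 stroke at I1  (I1 outputs flow p/I1)
β1 stroke at J2  (1-jn J2 has f-setter on 2)
β0 stroke at J1  (GY1: gyrator matches bond 1)
β3 stroke at I2  (J1: last free bond brings flow in)

bond 0 |J1
bond 1 |J2
bond 2 |I1
bond 3 |I2
bond 4 |J1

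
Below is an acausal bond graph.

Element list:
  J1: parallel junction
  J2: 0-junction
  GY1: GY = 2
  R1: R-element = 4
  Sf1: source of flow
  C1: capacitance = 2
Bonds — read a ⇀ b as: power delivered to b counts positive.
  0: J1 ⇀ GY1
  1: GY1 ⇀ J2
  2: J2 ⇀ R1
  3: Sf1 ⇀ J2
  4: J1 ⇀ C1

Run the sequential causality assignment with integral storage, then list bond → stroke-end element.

b0 stroke at GY1
b1 stroke at GY1
b2 stroke at J2
b3 stroke at Sf1
b4 stroke at J1

b3 stroke at Sf1  (Sf1 (Sf) sets flow on bond)
b4 stroke at J1  (C1: C, integral causality)
b0 stroke at GY1  (common-e at J1 fixed by 4)
b1 stroke at GY1  (through GY1, causality inverts; strokes same side of GY1)
b2 stroke at J2  (J2: last free bond brings effort in)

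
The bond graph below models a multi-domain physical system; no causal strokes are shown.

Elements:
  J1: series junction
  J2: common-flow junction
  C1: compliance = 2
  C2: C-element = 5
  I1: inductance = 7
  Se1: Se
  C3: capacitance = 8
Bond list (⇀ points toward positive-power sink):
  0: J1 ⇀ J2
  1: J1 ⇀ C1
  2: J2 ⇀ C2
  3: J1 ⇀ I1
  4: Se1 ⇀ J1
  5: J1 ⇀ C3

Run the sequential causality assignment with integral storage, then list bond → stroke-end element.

β4 stroke at J1  (source Se1 imposes e)
β1 stroke at J1  (C1 outputs effort q/C1)
β2 stroke at J2  (C2 outputs effort q/C2)
β0 stroke at J1  (J2: last free bond brings flow in)
β3 stroke at I1  (prefer integral on I1)
β5 stroke at J1  (1-jn J1 has f-setter on 3)

β0 |J1
β1 |J1
β2 |J2
β3 |I1
β4 |J1
β5 |J1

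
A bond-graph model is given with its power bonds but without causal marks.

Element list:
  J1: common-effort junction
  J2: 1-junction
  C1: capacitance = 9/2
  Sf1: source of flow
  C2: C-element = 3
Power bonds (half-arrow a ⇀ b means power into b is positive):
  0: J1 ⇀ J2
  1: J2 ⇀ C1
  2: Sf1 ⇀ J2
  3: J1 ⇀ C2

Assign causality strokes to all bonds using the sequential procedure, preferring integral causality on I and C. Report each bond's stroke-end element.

bond 0 stroke→J2
bond 1 stroke→J2
bond 2 stroke→Sf1
bond 3 stroke→J1

β2 |Sf1  (Sf1: flow source, stroke at near end)
β0 |J2  (1-jn J2 has f-setter on 2)
β1 |J2  (J2 flow already set via bond 2)
β3 |J1  (closing 0-jn rule on J1)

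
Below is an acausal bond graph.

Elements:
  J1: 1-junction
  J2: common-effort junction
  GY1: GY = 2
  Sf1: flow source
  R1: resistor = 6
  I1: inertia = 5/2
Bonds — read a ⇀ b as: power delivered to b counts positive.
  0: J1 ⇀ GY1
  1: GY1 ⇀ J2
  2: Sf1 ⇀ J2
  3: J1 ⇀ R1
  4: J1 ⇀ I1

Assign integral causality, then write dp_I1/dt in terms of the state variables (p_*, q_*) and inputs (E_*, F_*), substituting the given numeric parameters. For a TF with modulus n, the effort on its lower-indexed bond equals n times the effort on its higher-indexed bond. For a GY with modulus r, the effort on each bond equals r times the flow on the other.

b2 stroke at Sf1  (source Sf1 imposes f)
b1 stroke at J2  (closing 0-jn rule on J2)
b0 stroke at J1  (GY1 both-in/both-out from 1)
b4 stroke at I1  (I1: I, integral causality)
b3 stroke at J1  (1-jn J1 has f-setter on 4)

dp_I1/dt = 2*F_Sf1 - 12*p_I1/5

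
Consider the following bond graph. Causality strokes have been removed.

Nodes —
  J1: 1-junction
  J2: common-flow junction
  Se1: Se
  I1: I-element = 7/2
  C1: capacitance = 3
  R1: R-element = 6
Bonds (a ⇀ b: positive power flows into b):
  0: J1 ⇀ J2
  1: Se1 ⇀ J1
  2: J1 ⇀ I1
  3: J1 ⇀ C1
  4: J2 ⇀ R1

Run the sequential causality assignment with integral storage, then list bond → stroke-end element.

b1 →J1  (Se1 (Se) sets effort on bond)
b2 →I1  (I1 integral (f out))
b0 →J1  (J1 flow already set via bond 2)
b3 →J1  (1-jn J1 has f-setter on 2)
b4 →J2  (J2: bond 0 brought flow, rest push out)

#0 stroke→J1
#1 stroke→J1
#2 stroke→I1
#3 stroke→J1
#4 stroke→J2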